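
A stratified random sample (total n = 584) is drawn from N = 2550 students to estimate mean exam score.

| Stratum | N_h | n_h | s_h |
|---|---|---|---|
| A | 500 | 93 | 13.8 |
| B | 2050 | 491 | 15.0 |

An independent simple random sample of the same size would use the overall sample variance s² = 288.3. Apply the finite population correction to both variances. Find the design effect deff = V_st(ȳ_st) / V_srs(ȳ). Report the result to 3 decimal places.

V̂(ȳ_st) = Σ W_h² (1 − n_h/N_h) s_h²/n_h, with W_h = N_h/N and N = 2550:
  stratum A: (500/2550)²·(1 − 93/500)·13.8²/93 = 0.0640854
  stratum B: (2050/2550)²·(1 − 491/2050)·15.0²/491 = 0.225227
V_st = 0.289313
V_srs = (1 − 584/2550)·288.3/584 = 0.380606
deff = V_st / V_srs = 0.289313/0.380606 = 0.7601

deff ≈ 0.760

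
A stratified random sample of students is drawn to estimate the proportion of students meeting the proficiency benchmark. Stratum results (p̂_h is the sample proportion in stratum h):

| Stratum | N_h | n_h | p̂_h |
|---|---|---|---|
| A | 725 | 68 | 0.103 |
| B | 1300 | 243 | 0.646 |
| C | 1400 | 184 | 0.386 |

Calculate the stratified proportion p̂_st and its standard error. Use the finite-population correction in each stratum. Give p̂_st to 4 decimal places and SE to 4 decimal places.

N = 3425; stratum weights W_h = N_h/N.
p̂_st = Σ W_h p̂_h = (725·0.103 + 1300·0.646 + 1400·0.386)/3425 = 0.42478
V̂(p̂_st) = Σ W_h² (1 − n_h/N_h) p̂_h(1−p̂_h)/(n_h−1):
  stratum A: (725/3425)²·(1 − 68/725)·0.103·0.897/67 = 5.59934e-05
  stratum B: (1300/3425)²·(1 − 243/1300)·0.646·0.354/242 = 0.000110692
  stratum C: (1400/3425)²·(1 − 184/1400)·0.386·0.614/183 = 0.000187951
V̂(p̂_st) = 0.000354637; SE = √V̂ = 0.0188318

p̂_st ≈ 0.4248, SE ≈ 0.0188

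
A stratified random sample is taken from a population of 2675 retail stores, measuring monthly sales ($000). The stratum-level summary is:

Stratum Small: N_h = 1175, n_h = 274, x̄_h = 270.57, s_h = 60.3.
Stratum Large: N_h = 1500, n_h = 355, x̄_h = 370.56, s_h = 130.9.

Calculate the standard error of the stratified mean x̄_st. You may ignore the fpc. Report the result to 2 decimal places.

SE(x̄_st) ≈ 4.21

V̂(x̄_st) = Σ W_h² s_h²/n_h, with W_h = N_h/N and N = 2675:
  stratum Small: (1175/2675)²·60.3²/274 = 2.56043
  stratum Large: (1500/2675)²·130.9²/355 = 15.177
V̂(x̄_st) = 17.7374
SE(x̄_st) = √17.7374 = 4.21158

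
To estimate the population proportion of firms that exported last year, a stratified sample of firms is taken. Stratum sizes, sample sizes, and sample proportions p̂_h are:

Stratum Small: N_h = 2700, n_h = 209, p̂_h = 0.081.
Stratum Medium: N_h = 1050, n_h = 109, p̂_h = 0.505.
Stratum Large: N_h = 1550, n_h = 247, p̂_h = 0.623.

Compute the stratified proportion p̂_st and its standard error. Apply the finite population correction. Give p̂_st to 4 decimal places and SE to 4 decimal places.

N = 5300; stratum weights W_h = N_h/N.
p̂_st = Σ W_h p̂_h = (2700·0.081 + 1050·0.505 + 1550·0.623)/5300 = 0.32351
V̂(p̂_st) = Σ W_h² (1 − n_h/N_h) p̂_h(1−p̂_h)/(n_h−1):
  stratum Small: (2700/5300)²·(1 − 209/2700)·0.081·0.919/208 = 8.56886e-05
  stratum Medium: (1050/5300)²·(1 − 109/1050)·0.505·0.495/108 = 8.14142e-05
  stratum Large: (1550/5300)²·(1 − 247/1550)·0.623·0.377/246 = 6.86465e-05
V̂(p̂_st) = 0.000235749; SE = √V̂ = 0.0153541

p̂_st ≈ 0.3235, SE ≈ 0.0154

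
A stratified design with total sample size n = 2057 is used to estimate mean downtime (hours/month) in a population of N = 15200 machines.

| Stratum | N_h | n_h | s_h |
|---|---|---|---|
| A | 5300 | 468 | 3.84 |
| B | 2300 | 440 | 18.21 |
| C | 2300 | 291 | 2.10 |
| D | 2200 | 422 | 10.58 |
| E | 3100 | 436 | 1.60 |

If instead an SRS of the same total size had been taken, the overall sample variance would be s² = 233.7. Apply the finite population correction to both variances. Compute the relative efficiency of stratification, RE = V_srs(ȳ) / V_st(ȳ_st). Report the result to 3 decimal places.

RE ≈ 4.376

V̂(ȳ_st) = Σ W_h² (1 − n_h/N_h) s_h²/n_h, with W_h = N_h/N and N = 15200:
  stratum A: (5300/15200)²·(1 − 468/5300)·3.84²/468 = 0.00349247
  stratum B: (2300/15200)²·(1 − 440/2300)·18.21²/440 = 0.0139547
  stratum C: (2300/15200)²·(1 − 291/2300)·2.10²/291 = 0.000303086
  stratum D: (2200/15200)²·(1 − 422/2200)·10.58²/422 = 0.00449083
  stratum E: (3100/15200)²·(1 − 436/3100)·1.60²/436 = 0.000209876
V_st = 0.022451
V_srs = (1 − 2057/15200)·233.7/2057 = 0.0982371
Relative efficiency = V_srs / V_st = 0.0982371/0.022451 = 4.3756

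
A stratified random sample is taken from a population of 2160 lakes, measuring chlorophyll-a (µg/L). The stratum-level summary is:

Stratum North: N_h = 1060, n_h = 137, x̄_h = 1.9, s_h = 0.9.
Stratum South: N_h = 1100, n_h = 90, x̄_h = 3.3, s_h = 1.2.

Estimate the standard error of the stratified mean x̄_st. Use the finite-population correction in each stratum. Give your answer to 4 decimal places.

V̂(x̄_st) = Σ W_h² (1 − n_h/N_h) s_h²/n_h, with W_h = N_h/N and N = 2160:
  stratum North: (1060/2160)²·(1 − 137/1060)·0.9²/137 = 0.00123984
  stratum South: (1100/2160)²·(1 − 90/1100)·1.2²/90 = 0.00381001
V̂(x̄_st) = 0.00504985
SE(x̄_st) = √0.00504985 = 0.0710623

SE(x̄_st) ≈ 0.0711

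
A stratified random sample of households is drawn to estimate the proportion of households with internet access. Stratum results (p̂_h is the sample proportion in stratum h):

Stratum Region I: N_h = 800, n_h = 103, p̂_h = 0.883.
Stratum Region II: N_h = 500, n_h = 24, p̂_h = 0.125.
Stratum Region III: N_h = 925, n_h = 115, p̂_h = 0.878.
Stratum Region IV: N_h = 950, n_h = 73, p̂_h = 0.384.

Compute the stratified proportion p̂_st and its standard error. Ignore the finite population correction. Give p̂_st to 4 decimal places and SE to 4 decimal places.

N = 3175; stratum weights W_h = N_h/N.
p̂_st = Σ W_h p̂_h = (800·0.883 + 500·0.125 + 925·0.878 + 950·0.384)/3175 = 0.61287
V̂(p̂_st) = Σ W_h² p̂_h(1−p̂_h)/(n_h−1):
  stratum Region I: (800/3175)²·0.883·0.117/102 = 6.43041e-05
  stratum Region II: (500/3175)²·0.125·0.875/23 = 0.000117935
  stratum Region III: (925/3175)²·0.878·0.122/114 = 7.97527e-05
  stratum Region IV: (950/3175)²·0.384·0.616/72 = 0.00029413
V̂(p̂_st) = 0.000556122; SE = √V̂ = 0.0235822

p̂_st ≈ 0.6129, SE ≈ 0.0236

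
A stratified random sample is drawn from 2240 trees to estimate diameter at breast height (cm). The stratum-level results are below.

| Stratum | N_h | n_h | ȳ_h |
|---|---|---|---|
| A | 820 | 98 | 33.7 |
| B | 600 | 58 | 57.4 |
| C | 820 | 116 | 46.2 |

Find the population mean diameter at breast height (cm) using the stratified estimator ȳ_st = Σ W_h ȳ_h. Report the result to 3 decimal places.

ȳ_st ≈ 44.624

N = Σ N_h = 2240. Stratum weights W_h = N_h/N.
ȳ_st = (820·33.7 + 600·57.4 + 820·46.2) / 2240 = 44.62411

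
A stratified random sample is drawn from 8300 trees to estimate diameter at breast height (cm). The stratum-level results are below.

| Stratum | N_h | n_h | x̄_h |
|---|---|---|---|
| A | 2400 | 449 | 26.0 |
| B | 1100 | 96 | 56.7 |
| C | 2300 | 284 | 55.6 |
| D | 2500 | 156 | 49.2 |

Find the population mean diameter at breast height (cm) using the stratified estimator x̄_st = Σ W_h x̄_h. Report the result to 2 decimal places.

N = Σ N_h = 8300. Stratum weights W_h = N_h/N.
x̄_st = (2400·26.0 + 1100·56.7 + 2300·55.6 + 2500·49.2) / 8300 = 45.2590

x̄_st ≈ 45.26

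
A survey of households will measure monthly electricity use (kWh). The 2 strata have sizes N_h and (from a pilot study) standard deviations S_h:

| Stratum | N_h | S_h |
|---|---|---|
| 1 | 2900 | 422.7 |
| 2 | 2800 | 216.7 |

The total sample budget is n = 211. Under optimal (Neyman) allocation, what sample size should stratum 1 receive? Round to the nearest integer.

Neyman allocation: n_h = n · N_h S_h / Σ N_i S_i, with n = 211.
  stratum 1: N_h·S_h = 2900·422.7 = 1225830.00
  stratum 2: N_h·S_h = 2800·216.7 = 606760.00
Σ N_h S_h = 1832590.00
n for stratum 1 = 211·1225830.00/1832590.00 = 141.139 → 141

141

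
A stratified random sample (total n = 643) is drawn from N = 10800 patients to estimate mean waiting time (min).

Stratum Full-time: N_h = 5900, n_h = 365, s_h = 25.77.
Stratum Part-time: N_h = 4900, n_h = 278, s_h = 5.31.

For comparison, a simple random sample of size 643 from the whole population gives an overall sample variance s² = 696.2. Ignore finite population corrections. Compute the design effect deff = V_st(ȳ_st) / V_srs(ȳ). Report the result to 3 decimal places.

V̂(ȳ_st) = Σ W_h² s_h²/n_h, with W_h = N_h/N and N = 10800:
  stratum Full-time: (5900/10800)²·25.77²/365 = 0.542991
  stratum Part-time: (4900/10800)²·5.31²/278 = 0.020878
V_st = 0.563869
V_srs = s²/n = 696.2/643 = 1.08274
deff = V_st / V_srs = 0.563869/1.08274 = 0.5208

deff ≈ 0.521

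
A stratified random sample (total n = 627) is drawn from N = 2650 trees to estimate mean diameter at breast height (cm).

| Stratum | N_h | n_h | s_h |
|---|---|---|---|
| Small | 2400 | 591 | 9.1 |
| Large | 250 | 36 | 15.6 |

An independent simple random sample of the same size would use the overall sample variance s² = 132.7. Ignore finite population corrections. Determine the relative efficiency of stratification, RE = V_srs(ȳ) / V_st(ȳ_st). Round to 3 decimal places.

V̂(ȳ_st) = Σ W_h² s_h²/n_h, with W_h = N_h/N and N = 2650:
  stratum Small: (2400/2650)²·9.1²/591 = 0.114928
  stratum Large: (250/2650)²·15.6²/36 = 0.0601638
V_st = 0.175092
V_srs = s²/n = 132.7/627 = 0.211643
Relative efficiency = V_srs / V_st = 0.211643/0.175092 = 1.2088

RE ≈ 1.209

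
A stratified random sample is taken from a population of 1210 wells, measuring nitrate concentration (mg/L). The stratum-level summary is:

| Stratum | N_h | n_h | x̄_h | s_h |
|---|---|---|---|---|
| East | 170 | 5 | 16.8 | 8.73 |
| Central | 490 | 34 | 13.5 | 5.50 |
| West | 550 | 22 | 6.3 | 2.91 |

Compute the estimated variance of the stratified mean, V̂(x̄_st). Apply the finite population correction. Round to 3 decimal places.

V̂(x̄_st) = Σ W_h² (1 − n_h/N_h) s_h²/n_h, with W_h = N_h/N and N = 1210:
  stratum East: (170/1210)²·(1 − 5/170)·8.73²/5 = 0.292025
  stratum Central: (490/1210)²·(1 − 34/490)·5.50²/34 = 0.13578
  stratum West: (550/1210)²·(1 − 22/550)·2.91²/22 = 0.0763465
V̂(x̄_st) = 0.504152

V̂(x̄_st) ≈ 0.504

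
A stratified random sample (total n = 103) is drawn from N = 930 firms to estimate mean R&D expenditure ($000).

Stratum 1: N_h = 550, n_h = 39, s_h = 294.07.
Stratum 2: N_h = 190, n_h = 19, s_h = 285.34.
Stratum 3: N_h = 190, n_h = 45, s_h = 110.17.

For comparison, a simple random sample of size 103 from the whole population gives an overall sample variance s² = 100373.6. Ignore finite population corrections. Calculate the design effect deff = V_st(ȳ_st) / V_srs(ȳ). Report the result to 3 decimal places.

V̂(ȳ_st) = Σ W_h² s_h²/n_h, with W_h = N_h/N and N = 930:
  stratum 1: (550/930)²·294.07²/39 = 775.526
  stratum 2: (190/930)²·285.34²/19 = 178.86
  stratum 3: (190/930)²·110.17²/45 = 11.2579
V_st = 965.644
V_srs = s²/n = 100373.6/103 = 974.501
deff = V_st / V_srs = 965.644/974.501 = 0.9909

deff ≈ 0.991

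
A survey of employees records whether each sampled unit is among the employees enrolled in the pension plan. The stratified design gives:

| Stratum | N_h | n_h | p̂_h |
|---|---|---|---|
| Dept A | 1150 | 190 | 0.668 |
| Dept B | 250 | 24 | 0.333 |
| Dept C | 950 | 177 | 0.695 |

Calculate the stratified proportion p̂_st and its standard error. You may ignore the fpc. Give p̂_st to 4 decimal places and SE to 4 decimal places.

N = 2350; stratum weights W_h = N_h/N.
p̂_st = Σ W_h p̂_h = (1150·0.668 + 250·0.333 + 950·0.695)/2350 = 0.64328
V̂(p̂_st) = Σ W_h² p̂_h(1−p̂_h)/(n_h−1):
  stratum Dept A: (1150/2350)²·0.668·0.332/189 = 0.000281004
  stratum Dept B: (250/2350)²·0.333·0.667/23 = 0.000109292
  stratum Dept C: (950/2350)²·0.695·0.305/176 = 0.000196826
V̂(p̂_st) = 0.000587122; SE = √V̂ = 0.0242306

p̂_st ≈ 0.6433, SE ≈ 0.0242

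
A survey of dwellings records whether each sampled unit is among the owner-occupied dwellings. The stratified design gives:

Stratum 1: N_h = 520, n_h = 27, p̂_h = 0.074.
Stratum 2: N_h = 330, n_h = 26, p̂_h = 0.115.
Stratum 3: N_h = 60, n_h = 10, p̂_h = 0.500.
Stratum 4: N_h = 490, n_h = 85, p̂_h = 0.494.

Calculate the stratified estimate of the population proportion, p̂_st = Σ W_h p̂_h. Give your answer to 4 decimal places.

p̂_st ≈ 0.2489

N = 1400; stratum weights W_h = N_h/N.
p̂_st = Σ W_h p̂_h = (520·0.074 + 330·0.115 + 60·0.500 + 490·0.494)/1400 = 0.24892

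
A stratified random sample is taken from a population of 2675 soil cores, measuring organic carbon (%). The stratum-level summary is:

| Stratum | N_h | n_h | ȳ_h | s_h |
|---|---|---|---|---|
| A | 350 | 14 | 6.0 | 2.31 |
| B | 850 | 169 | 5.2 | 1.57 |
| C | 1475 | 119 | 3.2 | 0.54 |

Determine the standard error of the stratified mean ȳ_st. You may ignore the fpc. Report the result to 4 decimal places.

SE(ȳ_st) ≈ 0.0935

V̂(ȳ_st) = Σ W_h² s_h²/n_h, with W_h = N_h/N and N = 2675:
  stratum A: (350/2675)²·2.31²/14 = 0.00652506
  stratum B: (850/2675)²·1.57²/169 = 0.00147266
  stratum C: (1475/2675)²·0.54²/119 = 0.000745036
V̂(ȳ_st) = 0.00874276
SE(ȳ_st) = √0.00874276 = 0.0935027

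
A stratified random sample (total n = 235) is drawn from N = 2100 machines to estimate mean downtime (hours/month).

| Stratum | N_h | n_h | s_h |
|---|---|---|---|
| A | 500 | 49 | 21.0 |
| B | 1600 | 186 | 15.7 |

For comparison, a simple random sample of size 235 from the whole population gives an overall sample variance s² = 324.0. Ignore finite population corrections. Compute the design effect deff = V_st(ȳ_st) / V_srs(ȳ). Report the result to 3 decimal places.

V̂(ȳ_st) = Σ W_h² s_h²/n_h, with W_h = N_h/N and N = 2100:
  stratum A: (500/2100)²·21.0²/49 = 0.510204
  stratum B: (1600/2100)²·15.7²/186 = 0.769286
V_st = 1.27949
V_srs = s²/n = 324.0/235 = 1.37872
deff = V_st / V_srs = 1.27949/1.37872 = 0.9280

deff ≈ 0.928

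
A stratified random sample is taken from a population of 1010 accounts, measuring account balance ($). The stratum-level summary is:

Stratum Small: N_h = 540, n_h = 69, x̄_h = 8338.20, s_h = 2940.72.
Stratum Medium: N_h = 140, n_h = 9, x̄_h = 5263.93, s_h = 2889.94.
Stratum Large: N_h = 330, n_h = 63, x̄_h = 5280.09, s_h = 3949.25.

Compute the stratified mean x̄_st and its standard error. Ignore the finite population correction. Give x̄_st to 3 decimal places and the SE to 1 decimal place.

x̄_st ≈ 6912.879, SE ≈ 283.0

x̄_st = Σ W_h x̄_h = (540·8338.20 + 140·5263.93 + 330·5280.09)/1010 = 6912.87911
V̂(x̄_st) = Σ W_h² s_h²/n_h, with W_h = N_h/N and N = 1010:
  stratum Small: (540/1010)²·2940.72²/69 = 35826.4
  stratum Medium: (140/1010)²·2889.94²/9 = 17829.9
  stratum Large: (330/1010)²·3949.25²/63 = 26428.6
V̂(x̄_st) = 80084.9
SE(x̄_st) = √80084.9 = 282.993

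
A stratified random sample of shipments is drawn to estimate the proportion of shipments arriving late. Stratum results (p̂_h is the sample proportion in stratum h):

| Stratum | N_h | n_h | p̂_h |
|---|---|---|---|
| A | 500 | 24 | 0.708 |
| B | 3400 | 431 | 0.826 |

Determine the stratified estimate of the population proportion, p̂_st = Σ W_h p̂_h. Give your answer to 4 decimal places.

p̂_st ≈ 0.8109

N = 3900; stratum weights W_h = N_h/N.
p̂_st = Σ W_h p̂_h = (500·0.708 + 3400·0.826)/3900 = 0.81087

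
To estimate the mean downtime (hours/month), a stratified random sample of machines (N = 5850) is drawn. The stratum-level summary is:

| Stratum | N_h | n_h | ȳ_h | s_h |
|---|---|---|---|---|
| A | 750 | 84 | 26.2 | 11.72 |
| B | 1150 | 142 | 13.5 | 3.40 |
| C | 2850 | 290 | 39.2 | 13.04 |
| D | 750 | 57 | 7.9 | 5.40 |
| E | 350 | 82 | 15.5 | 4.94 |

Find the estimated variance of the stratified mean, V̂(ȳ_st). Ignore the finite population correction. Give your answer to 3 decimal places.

V̂(ȳ_st) = Σ W_h² s_h²/n_h, with W_h = N_h/N and N = 5850:
  stratum A: (750/5850)²·11.72²/84 = 0.0268774
  stratum B: (1150/5850)²·3.40²/142 = 0.00314596
  stratum C: (2850/5850)²·13.04²/290 = 0.139167
  stratum D: (750/5850)²·5.40²/57 = 0.0084086
  stratum E: (350/5850)²·4.94²/82 = 0.00106528
V̂(ȳ_st) = 0.178664

V̂(ȳ_st) ≈ 0.179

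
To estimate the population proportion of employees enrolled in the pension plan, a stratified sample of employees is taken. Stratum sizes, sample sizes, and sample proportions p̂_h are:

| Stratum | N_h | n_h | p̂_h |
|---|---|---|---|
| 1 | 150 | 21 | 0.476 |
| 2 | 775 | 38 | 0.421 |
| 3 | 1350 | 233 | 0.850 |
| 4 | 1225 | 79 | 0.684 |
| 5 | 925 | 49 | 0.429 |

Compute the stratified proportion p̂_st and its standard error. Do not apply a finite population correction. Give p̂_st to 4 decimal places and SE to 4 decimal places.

p̂_st ≈ 0.6282, SE ≈ 0.0265

N = 4425; stratum weights W_h = N_h/N.
p̂_st = Σ W_h p̂_h = (150·0.476 + 775·0.421 + 1350·0.850 + 1225·0.684 + 925·0.429)/4425 = 0.62823
V̂(p̂_st) = Σ W_h² p̂_h(1−p̂_h)/(n_h−1):
  stratum 1: (150/4425)²·0.476·0.524/20 = 1.43306e-05
  stratum 2: (775/4425)²·0.421·0.579/37 = 0.000202086
  stratum 3: (1350/4425)²·0.850·0.150/232 = 5.11521e-05
  stratum 4: (1225/4425)²·0.684·0.316/78 = 0.000212371
  stratum 5: (925/4425)²·0.429·0.571/48 = 0.000223002
V̂(p̂_st) = 0.000702941; SE = √V̂ = 0.026513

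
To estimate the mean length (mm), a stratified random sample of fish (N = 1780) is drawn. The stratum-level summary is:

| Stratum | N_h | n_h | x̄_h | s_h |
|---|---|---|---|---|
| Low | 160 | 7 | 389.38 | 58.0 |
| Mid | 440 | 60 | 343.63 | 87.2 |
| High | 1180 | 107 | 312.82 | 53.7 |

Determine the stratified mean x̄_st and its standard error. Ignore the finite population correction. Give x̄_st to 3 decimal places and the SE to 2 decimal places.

x̄_st = Σ W_h x̄_h = (160·389.38 + 440·343.63 + 1180·312.82)/1780 = 327.31775
V̂(x̄_st) = Σ W_h² s_h²/n_h, with W_h = N_h/N and N = 1780:
  stratum Low: (160/1780)²·58.0²/7 = 3.88292
  stratum Mid: (440/1780)²·87.2²/60 = 7.74367
  stratum High: (1180/1780)²·53.7²/107 = 11.8437
V̂(x̄_st) = 23.4703
SE(x̄_st) = √23.4703 = 4.84462

x̄_st ≈ 327.318, SE ≈ 4.84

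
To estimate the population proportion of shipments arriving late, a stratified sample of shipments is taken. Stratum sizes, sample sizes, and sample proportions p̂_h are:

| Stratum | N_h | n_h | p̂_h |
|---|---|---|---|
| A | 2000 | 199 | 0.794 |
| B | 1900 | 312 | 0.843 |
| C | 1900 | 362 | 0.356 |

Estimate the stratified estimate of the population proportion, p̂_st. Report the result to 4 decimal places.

N = 5800; stratum weights W_h = N_h/N.
p̂_st = Σ W_h p̂_h = (2000·0.794 + 1900·0.843 + 1900·0.356)/5800 = 0.66657

p̂_st ≈ 0.6666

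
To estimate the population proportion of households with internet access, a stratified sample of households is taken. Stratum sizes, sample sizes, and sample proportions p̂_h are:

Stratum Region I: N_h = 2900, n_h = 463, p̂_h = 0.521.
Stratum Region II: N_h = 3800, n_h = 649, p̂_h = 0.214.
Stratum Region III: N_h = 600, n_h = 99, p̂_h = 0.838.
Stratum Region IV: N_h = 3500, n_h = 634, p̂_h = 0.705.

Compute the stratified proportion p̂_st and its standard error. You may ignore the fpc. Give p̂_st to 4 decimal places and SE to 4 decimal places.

N = 10800; stratum weights W_h = N_h/N.
p̂_st = Σ W_h p̂_h = (2900·0.521 + 3800·0.214 + 600·0.838 + 3500·0.705)/10800 = 0.49022
V̂(p̂_st) = Σ W_h² p̂_h(1−p̂_h)/(n_h−1):
  stratum Region I: (2900/10800)²·0.521·0.479/462 = 3.89475e-05
  stratum Region II: (3800/10800)²·0.214·0.786/648 = 3.21352e-05
  stratum Region III: (600/10800)²·0.838·0.162/98 = 4.27551e-06
  stratum Region IV: (3500/10800)²·0.705·0.295/633 = 3.45061e-05
V̂(p̂_st) = 0.000109864; SE = √V̂ = 0.0104816

p̂_st ≈ 0.4902, SE ≈ 0.0105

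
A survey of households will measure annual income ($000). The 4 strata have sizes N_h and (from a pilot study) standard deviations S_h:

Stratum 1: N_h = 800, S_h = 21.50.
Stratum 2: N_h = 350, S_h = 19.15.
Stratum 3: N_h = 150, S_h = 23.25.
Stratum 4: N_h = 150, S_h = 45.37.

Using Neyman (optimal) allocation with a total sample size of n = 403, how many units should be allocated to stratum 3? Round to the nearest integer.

Neyman allocation: n_h = n · N_h S_h / Σ N_i S_i, with n = 403.
  stratum 1: N_h·S_h = 800·21.50 = 17200.00
  stratum 2: N_h·S_h = 350·19.15 = 6702.50
  stratum 3: N_h·S_h = 150·23.25 = 3487.50
  stratum 4: N_h·S_h = 150·45.37 = 6805.50
Σ N_h S_h = 34195.50
n for stratum 3 = 403·3487.50/34195.50 = 41.101 → 41

41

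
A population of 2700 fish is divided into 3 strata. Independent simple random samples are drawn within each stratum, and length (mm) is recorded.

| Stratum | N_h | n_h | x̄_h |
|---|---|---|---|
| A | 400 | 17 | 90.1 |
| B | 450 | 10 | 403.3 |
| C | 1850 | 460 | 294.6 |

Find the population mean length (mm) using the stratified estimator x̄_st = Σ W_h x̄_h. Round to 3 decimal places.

x̄_st ≈ 282.420

N = Σ N_h = 2700. Stratum weights W_h = N_h/N.
x̄_st = (400·90.1 + 450·403.3 + 1850·294.6) / 2700 = 282.42037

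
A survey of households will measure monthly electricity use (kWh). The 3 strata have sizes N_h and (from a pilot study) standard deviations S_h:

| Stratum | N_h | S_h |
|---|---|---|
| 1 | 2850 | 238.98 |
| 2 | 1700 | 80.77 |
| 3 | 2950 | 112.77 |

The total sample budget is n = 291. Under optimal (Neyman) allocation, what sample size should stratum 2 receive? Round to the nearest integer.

Neyman allocation: n_h = n · N_h S_h / Σ N_i S_i, with n = 291.
  stratum 1: N_h·S_h = 2850·238.98 = 681093.00
  stratum 2: N_h·S_h = 1700·80.77 = 137309.00
  stratum 3: N_h·S_h = 2950·112.77 = 332671.50
Σ N_h S_h = 1151073.50
n for stratum 2 = 291·137309.00/1151073.50 = 34.713 → 35

35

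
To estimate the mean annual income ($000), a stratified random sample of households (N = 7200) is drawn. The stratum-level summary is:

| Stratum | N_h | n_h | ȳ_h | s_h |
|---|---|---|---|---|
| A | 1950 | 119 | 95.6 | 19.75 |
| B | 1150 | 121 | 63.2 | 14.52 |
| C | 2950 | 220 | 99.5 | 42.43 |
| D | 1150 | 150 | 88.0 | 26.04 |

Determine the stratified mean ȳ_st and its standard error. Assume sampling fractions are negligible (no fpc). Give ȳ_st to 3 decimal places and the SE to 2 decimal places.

ȳ_st ≈ 90.809, SE ≈ 1.33

ȳ_st = Σ W_h ȳ_h = (1950·95.6 + 1150·63.2 + 2950·99.5 + 1150·88.0)/7200 = 90.80903
V̂(ȳ_st) = Σ W_h² s_h²/n_h, with W_h = N_h/N and N = 7200:
  stratum A: (1950/7200)²·19.75²/119 = 0.240432
  stratum B: (1150/7200)²·14.52²/121 = 0.0444507
  stratum C: (2950/7200)²·42.43²/220 = 1.37373
  stratum D: (1150/7200)²·26.04²/150 = 0.115324
V̂(ȳ_st) = 1.77394
SE(ȳ_st) = √1.77394 = 1.33189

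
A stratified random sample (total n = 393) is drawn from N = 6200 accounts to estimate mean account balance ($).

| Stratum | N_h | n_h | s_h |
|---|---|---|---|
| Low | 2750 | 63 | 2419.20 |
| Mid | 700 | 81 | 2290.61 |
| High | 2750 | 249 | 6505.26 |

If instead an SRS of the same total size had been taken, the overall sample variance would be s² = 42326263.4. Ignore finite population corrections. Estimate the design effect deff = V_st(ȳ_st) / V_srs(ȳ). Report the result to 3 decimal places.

V̂(ȳ_st) = Σ W_h² s_h²/n_h, with W_h = N_h/N and N = 6200:
  stratum Low: (2750/6200)²·2419.20²/63 = 18276.2
  stratum Mid: (700/6200)²·2290.61²/81 = 825.715
  stratum High: (2750/6200)²·6505.26²/249 = 33435.8
V_st = 52537.7
V_srs = s²/n = 42326263.4/393 = 107700
deff = V_st / V_srs = 52537.7/107700 = 0.4878

deff ≈ 0.488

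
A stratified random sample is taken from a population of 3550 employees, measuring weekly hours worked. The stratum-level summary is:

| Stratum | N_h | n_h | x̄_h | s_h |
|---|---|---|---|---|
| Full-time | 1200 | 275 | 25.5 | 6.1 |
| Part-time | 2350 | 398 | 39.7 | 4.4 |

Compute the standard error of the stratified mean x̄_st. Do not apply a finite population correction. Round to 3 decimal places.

SE(x̄_st) ≈ 0.192

V̂(x̄_st) = Σ W_h² s_h²/n_h, with W_h = N_h/N and N = 3550:
  stratum Full-time: (1200/3550)²·6.1²/275 = 0.0154608
  stratum Part-time: (2350/3550)²·4.4²/398 = 0.0213158
V̂(x̄_st) = 0.0367766
SE(x̄_st) = √0.0367766 = 0.191772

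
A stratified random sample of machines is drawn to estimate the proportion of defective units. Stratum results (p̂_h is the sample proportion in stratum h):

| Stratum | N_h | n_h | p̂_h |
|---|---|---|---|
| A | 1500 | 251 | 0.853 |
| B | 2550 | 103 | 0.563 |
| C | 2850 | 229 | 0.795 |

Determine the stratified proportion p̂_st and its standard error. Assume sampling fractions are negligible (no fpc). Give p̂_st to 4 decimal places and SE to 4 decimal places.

N = 6900; stratum weights W_h = N_h/N.
p̂_st = Σ W_h p̂_h = (1500·0.853 + 2550·0.563 + 2850·0.795)/6900 = 0.72187
V̂(p̂_st) = Σ W_h² p̂_h(1−p̂_h)/(n_h−1):
  stratum A: (1500/6900)²·0.853·0.147/250 = 2.37034e-05
  stratum B: (2550/6900)²·0.563·0.437/102 = 0.000329437
  stratum C: (2850/6900)²·0.795·0.205/228 = 0.000121949
V̂(p̂_st) = 0.000475089; SE = √V̂ = 0.0217965

p̂_st ≈ 0.7219, SE ≈ 0.0218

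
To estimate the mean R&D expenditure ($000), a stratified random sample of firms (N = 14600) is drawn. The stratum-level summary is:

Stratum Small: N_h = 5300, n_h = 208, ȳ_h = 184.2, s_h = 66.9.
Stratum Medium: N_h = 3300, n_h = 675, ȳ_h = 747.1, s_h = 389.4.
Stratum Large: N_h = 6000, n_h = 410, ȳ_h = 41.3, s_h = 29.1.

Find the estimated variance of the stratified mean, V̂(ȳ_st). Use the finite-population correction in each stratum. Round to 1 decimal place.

V̂(ȳ_st) ≈ 12.2

V̂(ȳ_st) = Σ W_h² (1 − n_h/N_h) s_h²/n_h, with W_h = N_h/N and N = 14600:
  stratum Small: (5300/14600)²·(1 − 208/5300)·66.9²/208 = 2.72425
  stratum Medium: (3300/14600)²·(1 − 675/3300)·389.4²/675 = 9.12905
  stratum Large: (6000/14600)²·(1 − 410/6000)·29.1²/410 = 0.324982
V̂(ȳ_st) = 12.1783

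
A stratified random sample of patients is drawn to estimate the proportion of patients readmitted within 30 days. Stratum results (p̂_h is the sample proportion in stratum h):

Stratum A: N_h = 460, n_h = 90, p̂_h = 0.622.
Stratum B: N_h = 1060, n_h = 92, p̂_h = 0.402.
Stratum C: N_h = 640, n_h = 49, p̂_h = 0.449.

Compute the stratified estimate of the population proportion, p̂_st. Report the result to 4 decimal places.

N = 2160; stratum weights W_h = N_h/N.
p̂_st = Σ W_h p̂_h = (460·0.622 + 1060·0.402 + 640·0.449)/2160 = 0.46278

p̂_st ≈ 0.4628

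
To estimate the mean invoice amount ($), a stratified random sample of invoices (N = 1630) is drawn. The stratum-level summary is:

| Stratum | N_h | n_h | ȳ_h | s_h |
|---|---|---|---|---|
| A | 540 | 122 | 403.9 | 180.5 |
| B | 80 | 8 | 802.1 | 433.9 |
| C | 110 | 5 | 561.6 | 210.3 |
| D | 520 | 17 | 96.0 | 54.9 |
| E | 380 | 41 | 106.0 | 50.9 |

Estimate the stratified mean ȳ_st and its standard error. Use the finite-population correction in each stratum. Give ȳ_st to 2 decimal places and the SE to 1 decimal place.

ȳ_st ≈ 266.41, SE ≈ 11.5

ȳ_st = Σ W_h ȳ_h = (540·403.9 + 80·802.1 + 110·561.6 + 520·96.0 + 380·106.0)/1630 = 266.41104
V̂(ȳ_st) = Σ W_h² (1 − n_h/N_h) s_h²/n_h, with W_h = N_h/N and N = 1630:
  stratum A: (540/1630)²·(1 − 122/540)·180.5²/122 = 22.6876
  stratum B: (80/1630)²·(1 − 8/80)·433.9²/8 = 51.0195
  stratum C: (110/1630)²·(1 − 5/110)·210.3²/5 = 38.4517
  stratum D: (520/1630)²·(1 − 17/520)·54.9²/17 = 17.4539
  stratum E: (380/1630)²·(1 − 41/380)·50.9²/41 = 3.0638
V̂(ȳ_st) = 132.677
SE(ȳ_st) = √132.677 = 11.5185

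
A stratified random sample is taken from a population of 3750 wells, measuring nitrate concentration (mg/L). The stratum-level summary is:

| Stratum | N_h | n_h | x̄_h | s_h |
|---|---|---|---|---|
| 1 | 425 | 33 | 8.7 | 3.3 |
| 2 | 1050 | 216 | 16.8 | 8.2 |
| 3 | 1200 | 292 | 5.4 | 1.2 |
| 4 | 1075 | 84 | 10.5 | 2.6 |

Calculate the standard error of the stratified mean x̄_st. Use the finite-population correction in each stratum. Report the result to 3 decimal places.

V̂(x̄_st) = Σ W_h² (1 − n_h/N_h) s_h²/n_h, with W_h = N_h/N and N = 3750:
  stratum 1: (425/3750)²·(1 − 33/425)·3.3²/33 = 0.00390955
  stratum 2: (1050/3750)²·(1 − 216/1050)·8.2²/216 = 0.019385
  stratum 3: (1200/3750)²·(1 − 292/1200)·1.2²/292 = 0.000382106
  stratum 4: (1075/3750)²·(1 − 84/1075)·2.6²/84 = 0.00609659
V̂(x̄_st) = 0.0297733
SE(x̄_st) = √0.0297733 = 0.172549

SE(x̄_st) ≈ 0.173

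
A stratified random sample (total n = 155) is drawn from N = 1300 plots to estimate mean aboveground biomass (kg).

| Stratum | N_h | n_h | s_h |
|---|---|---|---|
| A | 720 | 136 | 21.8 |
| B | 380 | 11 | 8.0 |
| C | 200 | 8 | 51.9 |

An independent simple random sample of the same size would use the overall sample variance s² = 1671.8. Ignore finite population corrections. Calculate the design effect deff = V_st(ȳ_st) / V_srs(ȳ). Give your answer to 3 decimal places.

V̂(ȳ_st) = Σ W_h² s_h²/n_h, with W_h = N_h/N and N = 1300:
  stratum A: (720/1300)²·21.8²/136 = 1.0719
  stratum B: (380/1300)²·8.0²/11 = 0.497127
  stratum C: (200/1300)²·51.9²/8 = 7.96926
V_st = 9.53828
V_srs = s²/n = 1671.8/155 = 10.7858
deff = V_st / V_srs = 9.53828/10.7858 = 0.8843

deff ≈ 0.884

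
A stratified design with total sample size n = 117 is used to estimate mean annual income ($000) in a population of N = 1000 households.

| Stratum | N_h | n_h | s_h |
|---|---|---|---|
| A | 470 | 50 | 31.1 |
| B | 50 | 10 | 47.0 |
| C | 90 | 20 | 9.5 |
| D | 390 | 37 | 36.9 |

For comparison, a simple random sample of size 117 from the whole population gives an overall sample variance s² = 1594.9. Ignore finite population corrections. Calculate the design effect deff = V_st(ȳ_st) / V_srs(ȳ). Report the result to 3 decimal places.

V̂(ȳ_st) = Σ W_h² s_h²/n_h, with W_h = N_h/N and N = 1000:
  stratum A: (470/1000)²·31.1²/50 = 4.27313
  stratum B: (50/1000)²·47.0²/10 = 0.55225
  stratum C: (90/1000)²·9.5²/20 = 0.0365512
  stratum D: (390/1000)²·36.9²/37 = 5.59732
V_st = 10.4593
V_srs = s²/n = 1594.9/117 = 13.6316
deff = V_st / V_srs = 10.4593/13.6316 = 0.7673

deff ≈ 0.767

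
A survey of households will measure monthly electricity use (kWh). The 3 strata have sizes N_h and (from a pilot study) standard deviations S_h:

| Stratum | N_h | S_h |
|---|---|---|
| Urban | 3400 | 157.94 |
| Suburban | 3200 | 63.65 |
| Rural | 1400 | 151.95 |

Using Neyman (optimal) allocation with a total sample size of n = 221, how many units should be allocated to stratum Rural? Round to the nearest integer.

Neyman allocation: n_h = n · N_h S_h / Σ N_i S_i, with n = 221.
  stratum Urban: N_h·S_h = 3400·157.94 = 536996.00
  stratum Suburban: N_h·S_h = 3200·63.65 = 203680.00
  stratum Rural: N_h·S_h = 1400·151.95 = 212730.00
Σ N_h S_h = 953406.00
n for stratum Rural = 221·212730.00/953406.00 = 49.311 → 49

49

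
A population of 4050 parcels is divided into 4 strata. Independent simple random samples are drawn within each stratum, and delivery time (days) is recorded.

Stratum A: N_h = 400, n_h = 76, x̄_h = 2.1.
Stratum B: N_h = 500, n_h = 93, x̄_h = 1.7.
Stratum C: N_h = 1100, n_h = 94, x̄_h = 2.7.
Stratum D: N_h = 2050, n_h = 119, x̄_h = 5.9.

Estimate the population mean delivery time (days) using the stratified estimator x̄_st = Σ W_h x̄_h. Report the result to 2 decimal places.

x̄_st ≈ 4.14

N = Σ N_h = 4050. Stratum weights W_h = N_h/N.
x̄_st = (400·2.1 + 500·1.7 + 1100·2.7 + 2050·5.9) / 4050 = 4.1370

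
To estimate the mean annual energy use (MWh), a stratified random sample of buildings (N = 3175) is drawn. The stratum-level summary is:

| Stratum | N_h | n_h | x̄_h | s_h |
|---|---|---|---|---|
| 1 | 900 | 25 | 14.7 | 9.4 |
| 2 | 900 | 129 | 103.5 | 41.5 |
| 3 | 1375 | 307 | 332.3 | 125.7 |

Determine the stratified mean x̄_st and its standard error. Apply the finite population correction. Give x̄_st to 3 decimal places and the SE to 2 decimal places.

x̄_st = Σ W_h x̄_h = (900·14.7 + 900·103.5 + 1375·332.3)/3175 = 177.41496
V̂(x̄_st) = Σ W_h² (1 − n_h/N_h) s_h²/n_h, with W_h = N_h/N and N = 3175:
  stratum 1: (900/3175)²·(1 − 25/900)·9.4²/25 = 0.276108
  stratum 2: (900/3175)²·(1 − 129/900)·41.5²/129 = 0.919001
  stratum 3: (1375/3175)²·(1 − 307/1375)·125.7²/307 = 7.49754
V̂(x̄_st) = 8.69265
SE(x̄_st) = √8.69265 = 2.94833

x̄_st ≈ 177.415, SE ≈ 2.95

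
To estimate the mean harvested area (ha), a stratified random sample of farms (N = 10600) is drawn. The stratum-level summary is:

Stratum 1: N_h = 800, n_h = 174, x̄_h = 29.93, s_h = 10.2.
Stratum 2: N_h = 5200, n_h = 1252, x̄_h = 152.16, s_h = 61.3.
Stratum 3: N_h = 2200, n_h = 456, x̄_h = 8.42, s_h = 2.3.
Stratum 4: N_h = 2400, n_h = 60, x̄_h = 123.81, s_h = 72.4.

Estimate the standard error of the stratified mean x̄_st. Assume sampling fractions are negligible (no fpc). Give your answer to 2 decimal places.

V̂(x̄_st) = Σ W_h² s_h²/n_h, with W_h = N_h/N and N = 10600:
  stratum 1: (800/10600)²·10.2²/174 = 0.0034058
  stratum 2: (5200/10600)²·61.3²/1252 = 0.72229
  stratum 3: (2200/10600)²·2.3²/456 = 0.000499717
  stratum 4: (2400/10600)²·72.4²/60 = 4.47854
V̂(x̄_st) = 5.20474
SE(x̄_st) = √5.20474 = 2.28139

SE(x̄_st) ≈ 2.28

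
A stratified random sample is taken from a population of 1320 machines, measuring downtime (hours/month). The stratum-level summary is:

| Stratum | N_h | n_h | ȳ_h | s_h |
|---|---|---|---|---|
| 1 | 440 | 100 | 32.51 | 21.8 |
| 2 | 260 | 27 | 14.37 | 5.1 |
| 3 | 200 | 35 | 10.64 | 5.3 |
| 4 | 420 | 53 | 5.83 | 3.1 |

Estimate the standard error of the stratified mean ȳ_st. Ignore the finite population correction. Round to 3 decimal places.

SE(ȳ_st) ≈ 0.776

V̂(ȳ_st) = Σ W_h² s_h²/n_h, with W_h = N_h/N and N = 1320:
  stratum 1: (440/1320)²·21.8²/100 = 0.528044
  stratum 2: (260/1320)²·5.1²/27 = 0.0373745
  stratum 3: (200/1320)²·5.3²/35 = 0.0184245
  stratum 4: (420/1320)²·3.1²/53 = 0.0183569
V̂(ȳ_st) = 0.6022
SE(ȳ_st) = √0.6022 = 0.776016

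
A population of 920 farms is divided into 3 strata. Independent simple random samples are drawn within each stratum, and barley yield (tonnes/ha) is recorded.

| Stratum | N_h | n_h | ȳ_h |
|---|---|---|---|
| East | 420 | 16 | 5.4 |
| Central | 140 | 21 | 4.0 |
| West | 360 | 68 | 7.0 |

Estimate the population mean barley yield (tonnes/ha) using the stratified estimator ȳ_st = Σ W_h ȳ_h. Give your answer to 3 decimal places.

ȳ_st ≈ 5.813

N = Σ N_h = 920. Stratum weights W_h = N_h/N.
ȳ_st = (420·5.4 + 140·4.0 + 360·7.0) / 920 = 5.81304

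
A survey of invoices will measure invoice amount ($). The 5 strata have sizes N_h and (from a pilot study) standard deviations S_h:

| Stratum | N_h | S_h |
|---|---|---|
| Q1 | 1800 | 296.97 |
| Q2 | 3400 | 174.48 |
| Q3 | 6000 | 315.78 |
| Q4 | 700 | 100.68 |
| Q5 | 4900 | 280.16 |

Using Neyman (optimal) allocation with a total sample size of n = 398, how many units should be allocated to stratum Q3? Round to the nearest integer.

Neyman allocation: n_h = n · N_h S_h / Σ N_i S_i, with n = 398.
  stratum Q1: N_h·S_h = 1800·296.97 = 534546.00
  stratum Q2: N_h·S_h = 3400·174.48 = 593232.00
  stratum Q3: N_h·S_h = 6000·315.78 = 1894680.00
  stratum Q4: N_h·S_h = 700·100.68 = 70476.00
  stratum Q5: N_h·S_h = 4900·280.16 = 1372784.00
Σ N_h S_h = 4465718.00
n for stratum Q3 = 398·1894680.00/4465718.00 = 168.860 → 169

169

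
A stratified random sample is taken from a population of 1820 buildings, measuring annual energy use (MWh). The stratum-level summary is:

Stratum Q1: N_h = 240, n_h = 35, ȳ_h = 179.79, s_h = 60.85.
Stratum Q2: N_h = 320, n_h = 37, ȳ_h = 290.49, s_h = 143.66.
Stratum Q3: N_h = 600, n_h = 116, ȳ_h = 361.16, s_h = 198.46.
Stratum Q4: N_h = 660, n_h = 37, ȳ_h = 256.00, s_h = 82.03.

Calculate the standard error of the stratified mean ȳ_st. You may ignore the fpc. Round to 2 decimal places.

SE(ȳ_st) ≈ 8.94

V̂(ȳ_st) = Σ W_h² s_h²/n_h, with W_h = N_h/N and N = 1820:
  stratum Q1: (240/1820)²·60.85²/35 = 1.83964
  stratum Q2: (320/1820)²·143.66²/37 = 17.2436
  stratum Q3: (600/1820)²·198.46²/116 = 36.9018
  stratum Q4: (660/1820)²·82.03²/37 = 23.916
V̂(ȳ_st) = 79.901
SE(ȳ_st) = √79.901 = 8.93874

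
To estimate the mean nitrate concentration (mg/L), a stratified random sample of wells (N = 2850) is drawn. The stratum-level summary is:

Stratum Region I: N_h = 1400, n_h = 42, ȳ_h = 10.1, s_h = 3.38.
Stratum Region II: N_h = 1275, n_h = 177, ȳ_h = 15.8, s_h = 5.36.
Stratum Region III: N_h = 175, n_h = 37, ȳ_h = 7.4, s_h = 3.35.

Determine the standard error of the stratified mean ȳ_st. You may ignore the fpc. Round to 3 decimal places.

V̂(ȳ_st) = Σ W_h² s_h²/n_h, with W_h = N_h/N and N = 2850:
  stratum Region I: (1400/2850)²·3.38²/42 = 0.0656373
  stratum Region II: (1275/2850)²·5.36²/177 = 0.0324853
  stratum Region III: (175/2850)²·3.35²/37 = 0.0011436
V̂(ȳ_st) = 0.0992662
SE(ȳ_st) = √0.0992662 = 0.315065

SE(ȳ_st) ≈ 0.315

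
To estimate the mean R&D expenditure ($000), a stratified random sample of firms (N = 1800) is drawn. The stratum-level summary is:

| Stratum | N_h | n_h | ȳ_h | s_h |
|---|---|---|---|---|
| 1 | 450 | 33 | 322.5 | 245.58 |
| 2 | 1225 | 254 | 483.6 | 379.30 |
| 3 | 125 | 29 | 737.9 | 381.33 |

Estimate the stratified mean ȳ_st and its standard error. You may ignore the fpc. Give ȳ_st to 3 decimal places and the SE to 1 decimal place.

ȳ_st = Σ W_h ȳ_h = (450·322.5 + 1225·483.6 + 125·737.9)/1800 = 460.98472
V̂(ȳ_st) = Σ W_h² s_h²/n_h, with W_h = N_h/N and N = 1800:
  stratum 1: (450/1800)²·245.58²/33 = 114.223
  stratum 2: (1225/1800)²·379.30²/254 = 262.337
  stratum 3: (125/1800)²·381.33²/29 = 24.1813
V̂(ȳ_st) = 400.741
SE(ȳ_st) = √400.741 = 20.0185

ȳ_st ≈ 460.985, SE ≈ 20.0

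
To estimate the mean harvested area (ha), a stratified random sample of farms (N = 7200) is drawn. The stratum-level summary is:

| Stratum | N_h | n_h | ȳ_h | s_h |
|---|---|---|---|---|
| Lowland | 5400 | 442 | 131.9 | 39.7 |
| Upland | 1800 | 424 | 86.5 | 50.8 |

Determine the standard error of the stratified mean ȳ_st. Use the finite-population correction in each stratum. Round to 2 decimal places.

V̂(ȳ_st) = Σ W_h² (1 − n_h/N_h) s_h²/n_h, with W_h = N_h/N and N = 7200:
  stratum Lowland: (5400/7200)²·(1 − 442/5400)·39.7²/442 = 1.84159
  stratum Upland: (1800/7200)²·(1 − 424/1800)·50.8²/424 = 0.290795
V̂(ȳ_st) = 2.13239
SE(ȳ_st) = √2.13239 = 1.46027

SE(ȳ_st) ≈ 1.46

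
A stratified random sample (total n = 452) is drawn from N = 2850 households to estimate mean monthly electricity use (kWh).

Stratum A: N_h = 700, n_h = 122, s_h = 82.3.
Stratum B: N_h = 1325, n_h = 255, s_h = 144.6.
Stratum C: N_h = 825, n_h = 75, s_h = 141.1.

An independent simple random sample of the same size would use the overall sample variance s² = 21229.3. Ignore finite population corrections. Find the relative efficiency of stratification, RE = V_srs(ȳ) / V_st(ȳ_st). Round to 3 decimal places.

V̂(ȳ_st) = Σ W_h² s_h²/n_h, with W_h = N_h/N and N = 2850:
  stratum A: (700/2850)²·82.3²/122 = 3.34924
  stratum B: (1325/2850)²·144.6²/255 = 17.723
  stratum C: (825/2850)²·141.1²/75 = 22.2439
V_st = 43.3162
V_srs = s²/n = 21229.3/452 = 46.9675
Relative efficiency = V_srs / V_st = 46.9675/43.3162 = 1.0843

RE ≈ 1.084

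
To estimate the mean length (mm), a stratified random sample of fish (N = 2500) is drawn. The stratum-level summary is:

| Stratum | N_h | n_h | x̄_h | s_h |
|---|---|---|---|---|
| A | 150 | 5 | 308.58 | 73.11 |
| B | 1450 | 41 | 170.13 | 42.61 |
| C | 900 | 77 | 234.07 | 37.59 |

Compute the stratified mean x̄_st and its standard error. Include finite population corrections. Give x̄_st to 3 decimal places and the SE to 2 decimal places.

x̄_st = Σ W_h x̄_h = (150·308.58 + 1450·170.13 + 900·234.07)/2500 = 201.45540
V̂(x̄_st) = Σ W_h² (1 − n_h/N_h) s_h²/n_h, with W_h = N_h/N and N = 2500:
  stratum A: (150/2500)²·(1 − 5/150)·73.11²/5 = 3.72017
  stratum B: (1450/2500)²·(1 − 41/1450)·42.61²/41 = 14.4757
  stratum C: (900/2500)²·(1 − 77/900)·37.59²/77 = 2.17478
V̂(x̄_st) = 20.3706
SE(x̄_st) = √20.3706 = 4.51338

x̄_st ≈ 201.455, SE ≈ 4.51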